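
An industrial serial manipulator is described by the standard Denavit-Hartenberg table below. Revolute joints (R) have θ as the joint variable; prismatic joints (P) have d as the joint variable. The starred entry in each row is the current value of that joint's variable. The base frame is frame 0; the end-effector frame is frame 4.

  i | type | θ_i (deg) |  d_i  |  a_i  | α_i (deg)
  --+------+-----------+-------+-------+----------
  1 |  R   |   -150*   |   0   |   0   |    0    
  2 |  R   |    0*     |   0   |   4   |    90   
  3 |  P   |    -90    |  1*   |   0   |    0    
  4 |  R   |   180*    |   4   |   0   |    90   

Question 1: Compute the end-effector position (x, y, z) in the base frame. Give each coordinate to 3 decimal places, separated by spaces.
after link 1: o_1 = (0.0000, 0.0000, 0.0000)
after link 2: o_2 = (-3.4641, -2.0000, 0.0000)
after link 3: o_3 = (-3.9641, -1.1340, 0.0000)
after link 4: o_4 = (-5.9641, 2.3301, 0.0000)

-5.964 2.330 0.000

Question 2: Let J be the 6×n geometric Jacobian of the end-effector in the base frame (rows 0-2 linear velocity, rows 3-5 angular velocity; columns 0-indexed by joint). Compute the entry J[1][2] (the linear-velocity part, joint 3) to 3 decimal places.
0.866

prismatic axis z_2 = (-0.5000,0.8660,0.0000)
J_v[:, 2] = z_2; J_ω[:, 2] = (0,0,0)
entry J[1][2] = 0.8660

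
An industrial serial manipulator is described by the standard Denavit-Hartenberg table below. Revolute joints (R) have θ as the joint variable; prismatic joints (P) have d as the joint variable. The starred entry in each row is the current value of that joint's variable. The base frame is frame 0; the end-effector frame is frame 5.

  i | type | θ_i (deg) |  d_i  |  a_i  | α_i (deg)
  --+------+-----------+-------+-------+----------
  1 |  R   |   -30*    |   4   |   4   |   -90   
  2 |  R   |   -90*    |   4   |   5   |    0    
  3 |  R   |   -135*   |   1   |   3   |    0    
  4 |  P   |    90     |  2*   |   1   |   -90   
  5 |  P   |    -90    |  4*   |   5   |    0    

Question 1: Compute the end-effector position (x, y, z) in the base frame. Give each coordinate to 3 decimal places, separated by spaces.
9.464 8.392 10.414

after link 1: o_1 = (3.4641, -2.0000, 4.0000)
after link 2: o_2 = (5.4641, 1.4641, 9.0000)
after link 3: o_3 = (4.1270, 3.3908, 6.8787)
after link 4: o_4 = (4.5146, 5.4764, 7.5858)
after link 5: o_5 = (9.4641, 8.3923, 10.4142)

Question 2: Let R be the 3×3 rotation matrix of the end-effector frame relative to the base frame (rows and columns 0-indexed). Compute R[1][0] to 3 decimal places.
0.866

End-effector x-axis (col 0 of R) = (0.5000,0.8660,0.0000)
R[1][0] = 0.8660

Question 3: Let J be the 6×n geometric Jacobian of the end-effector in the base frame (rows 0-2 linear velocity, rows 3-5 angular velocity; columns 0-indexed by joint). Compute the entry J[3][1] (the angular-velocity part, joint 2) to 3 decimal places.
axis z_1 = (0.5000,0.8660,0.0000); lever o_n−o_1 = (6.0000,10.3923,6.4142)
cross product → J_v[:, 1] = (5.5549,-3.2071,0.0000)
J_ω[:, 1] = z_1
entry J[3][1] = 0.5000

0.500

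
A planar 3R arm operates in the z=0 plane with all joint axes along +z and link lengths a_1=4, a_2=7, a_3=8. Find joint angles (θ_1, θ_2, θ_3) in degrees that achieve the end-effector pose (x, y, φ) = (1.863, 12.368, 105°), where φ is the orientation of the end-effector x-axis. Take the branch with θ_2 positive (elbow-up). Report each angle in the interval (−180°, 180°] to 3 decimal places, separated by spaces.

-35.562 119.991 20.571

wrist centre = target − a_3·(cos φ, sin φ) = (3.9336, 4.6406)
cos θ_2 = (37.0079−4²−7²)/(2·4·7) = -0.4999; θ_2 = 119.9906° (elbow-up)
β = atan2(4.6406,3.9336) = 49.7141°; ψ = atan2(6.0628,0.5010) = 85.2761°
θ_1 = β − ψ = -35.5621°
θ_3 = φ − θ_1 − θ_2 = 20.5714° (wrapped to (-180°,180°])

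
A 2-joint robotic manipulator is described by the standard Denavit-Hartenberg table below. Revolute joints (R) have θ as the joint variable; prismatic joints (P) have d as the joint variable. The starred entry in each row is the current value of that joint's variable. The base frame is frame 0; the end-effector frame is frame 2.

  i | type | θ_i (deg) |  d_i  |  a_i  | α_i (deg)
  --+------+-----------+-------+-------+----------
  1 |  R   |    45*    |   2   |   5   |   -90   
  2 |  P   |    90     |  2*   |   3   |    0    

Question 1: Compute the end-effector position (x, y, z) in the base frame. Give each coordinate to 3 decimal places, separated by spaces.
after link 1: o_1 = (3.5355, 3.5355, 2.0000)
after link 2: o_2 = (2.1213, 4.9497, -1.0000)

2.121 4.950 -1.000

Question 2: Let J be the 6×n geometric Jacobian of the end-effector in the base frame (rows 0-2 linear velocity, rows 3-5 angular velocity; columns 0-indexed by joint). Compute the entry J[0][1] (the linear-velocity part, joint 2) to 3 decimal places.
-0.707

prismatic axis z_1 = (-0.7071,0.7071,0.0000)
J_v[:, 1] = z_1; J_ω[:, 1] = (0,0,0)
entry J[0][1] = -0.7071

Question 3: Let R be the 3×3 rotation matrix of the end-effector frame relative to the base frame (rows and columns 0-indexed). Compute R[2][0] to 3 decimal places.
End-effector x-axis (col 0 of R) = (0.0000,0.0000,-1.0000)
R[2][0] = -1.0000

-1.000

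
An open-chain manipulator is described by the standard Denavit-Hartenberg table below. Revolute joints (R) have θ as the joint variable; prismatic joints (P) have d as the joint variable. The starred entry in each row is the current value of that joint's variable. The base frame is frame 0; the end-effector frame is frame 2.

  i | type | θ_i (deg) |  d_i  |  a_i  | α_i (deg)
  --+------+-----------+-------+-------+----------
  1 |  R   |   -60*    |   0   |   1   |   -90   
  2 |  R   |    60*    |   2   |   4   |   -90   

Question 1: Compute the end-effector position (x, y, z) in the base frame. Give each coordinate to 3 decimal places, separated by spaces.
3.232 -1.598 -3.464

after link 1: o_1 = (0.5000, -0.8660, 0.0000)
after link 2: o_2 = (3.2321, -1.5981, -3.4641)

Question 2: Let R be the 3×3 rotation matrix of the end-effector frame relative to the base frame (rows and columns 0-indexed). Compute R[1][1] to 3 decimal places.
End-effector y-axis (col 1 of R) = (-0.8660,-0.5000,-0.0000)
R[1][1] = -0.5000

-0.500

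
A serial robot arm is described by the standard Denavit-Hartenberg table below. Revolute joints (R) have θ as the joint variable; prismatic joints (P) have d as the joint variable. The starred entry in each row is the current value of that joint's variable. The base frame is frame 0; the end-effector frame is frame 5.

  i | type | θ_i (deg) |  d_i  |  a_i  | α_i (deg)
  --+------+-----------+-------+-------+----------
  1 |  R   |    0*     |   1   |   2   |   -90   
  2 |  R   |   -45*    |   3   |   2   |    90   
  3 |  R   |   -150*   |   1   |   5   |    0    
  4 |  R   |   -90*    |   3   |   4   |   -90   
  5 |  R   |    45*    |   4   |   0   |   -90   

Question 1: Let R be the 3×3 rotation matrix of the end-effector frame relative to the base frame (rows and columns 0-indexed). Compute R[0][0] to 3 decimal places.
0.250

End-effector x-axis (col 0 of R) = (0.2500,0.6124,-0.7500)
R[0][0] = 0.2500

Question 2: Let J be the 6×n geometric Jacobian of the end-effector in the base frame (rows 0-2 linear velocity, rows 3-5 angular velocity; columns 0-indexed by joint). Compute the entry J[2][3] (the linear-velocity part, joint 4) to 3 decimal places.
axis z_3 = (-0.7071,0.0000,0.7071); lever o_n−o_3 = (-5.9850,1.4641,-1.7424)
cross product → J_v[:, 3] = (-1.0353,-5.4641,-1.0353)
J_ω[:, 3] = z_3
entry J[2][3] = -1.0353

-1.035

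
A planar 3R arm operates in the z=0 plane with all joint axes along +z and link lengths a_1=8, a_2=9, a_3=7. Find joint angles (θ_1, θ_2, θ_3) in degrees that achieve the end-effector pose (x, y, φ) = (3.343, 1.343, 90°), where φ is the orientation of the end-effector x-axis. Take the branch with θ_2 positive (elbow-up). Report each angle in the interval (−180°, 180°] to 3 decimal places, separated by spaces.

wrist centre = target − a_3·(cos φ, sin φ) = (3.3430, -5.6570)
cos θ_2 = (43.1773−8²−9²)/(2·8·9) = -0.7071; θ_2 = 134.9996° (elbow-up)
β = atan2(-5.6570,3.3430) = -59.4191°; ψ = atan2(6.3640,1.6361) = 75.5824°
θ_1 = β − ψ = -135.0015°
θ_3 = φ − θ_1 − θ_2 = 90.0019° (wrapped to (-180°,180°])

-135.001 135.000 90.002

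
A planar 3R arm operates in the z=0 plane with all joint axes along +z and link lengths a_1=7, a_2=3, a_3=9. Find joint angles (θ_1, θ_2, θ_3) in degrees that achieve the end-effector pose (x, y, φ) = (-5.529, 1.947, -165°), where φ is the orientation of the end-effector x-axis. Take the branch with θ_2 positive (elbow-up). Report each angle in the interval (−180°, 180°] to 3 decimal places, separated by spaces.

wrist centre = target − a_3·(cos φ, sin φ) = (3.1643, 4.2764)
cos θ_2 = (28.3004−7²−3²)/(2·7·3) = -0.7071; θ_2 = 135.0022° (elbow-up)
β = atan2(4.2764,3.1643) = 53.5001°; ψ = atan2(2.1212,4.8786) = 23.4996°
θ_1 = β − ψ = 30.0005°
θ_3 = φ − θ_1 − θ_2 = 29.9973° (wrapped to (-180°,180°])

30.001 135.002 29.997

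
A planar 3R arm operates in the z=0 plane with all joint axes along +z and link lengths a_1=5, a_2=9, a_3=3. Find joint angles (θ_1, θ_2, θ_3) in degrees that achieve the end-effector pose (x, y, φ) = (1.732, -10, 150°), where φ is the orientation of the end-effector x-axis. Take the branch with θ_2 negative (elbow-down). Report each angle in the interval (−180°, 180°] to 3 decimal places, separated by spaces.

-30.000 -60.000 -120.000

wrist centre = target − a_3·(cos φ, sin φ) = (4.3301, -11.5000)
cos θ_2 = (150.9996−5²−9²)/(2·5·9) = 0.5000; θ_2 = -60.0003° (elbow-down)
β = atan2(-11.5000,4.3301) = -69.3672°; ψ = atan2(-7.7943,9.5000) = -39.3672°
θ_1 = β − ψ = -30.0000°
θ_3 = φ − θ_1 − θ_2 = -119.9997° (wrapped to (-180°,180°])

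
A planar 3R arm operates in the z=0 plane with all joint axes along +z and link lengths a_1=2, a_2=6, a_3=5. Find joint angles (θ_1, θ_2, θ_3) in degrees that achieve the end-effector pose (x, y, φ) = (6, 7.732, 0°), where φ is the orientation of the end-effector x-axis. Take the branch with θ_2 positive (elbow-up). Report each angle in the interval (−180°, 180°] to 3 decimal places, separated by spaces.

59.997 30.004 -90.001

wrist centre = target − a_3·(cos φ, sin φ) = (1.0000, 7.7320)
cos θ_2 = (60.7838−2²−6²)/(2·2·6) = 0.8660; θ_2 = 30.0038° (elbow-up)
β = atan2(7.7320,1.0000) = 82.6307°; ψ = atan2(3.0003,7.1960) = 22.6336°
θ_1 = β − ψ = 59.9971°
θ_3 = φ − θ_1 − θ_2 = -90.0008° (wrapped to (-180°,180°])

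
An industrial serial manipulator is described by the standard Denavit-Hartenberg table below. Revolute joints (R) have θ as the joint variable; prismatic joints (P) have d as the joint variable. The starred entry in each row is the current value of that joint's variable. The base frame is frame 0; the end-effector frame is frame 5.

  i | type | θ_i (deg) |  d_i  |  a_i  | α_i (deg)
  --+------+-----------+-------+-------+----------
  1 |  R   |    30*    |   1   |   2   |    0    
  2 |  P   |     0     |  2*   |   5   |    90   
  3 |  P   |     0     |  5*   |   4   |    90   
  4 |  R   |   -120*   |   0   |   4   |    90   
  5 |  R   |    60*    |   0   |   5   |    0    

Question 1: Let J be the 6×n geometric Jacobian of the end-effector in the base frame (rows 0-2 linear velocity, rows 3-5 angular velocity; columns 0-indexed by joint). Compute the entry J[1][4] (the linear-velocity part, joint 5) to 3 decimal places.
-2.165

axis z_4 = (-0.5000,-0.8660,-0.0000); lever o_n−o_4 = (-2.1651,1.2500,-4.3301)
cross product → J_v[:, 4] = (3.7500,-2.1651,-2.5000)
J_ω[:, 4] = z_4
entry J[1][4] = -2.1651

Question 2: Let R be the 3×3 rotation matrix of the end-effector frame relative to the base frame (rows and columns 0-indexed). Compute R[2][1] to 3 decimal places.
-0.500

End-effector y-axis (col 1 of R) = (0.7500,-0.4330,-0.5000)
R[2][1] = -0.5000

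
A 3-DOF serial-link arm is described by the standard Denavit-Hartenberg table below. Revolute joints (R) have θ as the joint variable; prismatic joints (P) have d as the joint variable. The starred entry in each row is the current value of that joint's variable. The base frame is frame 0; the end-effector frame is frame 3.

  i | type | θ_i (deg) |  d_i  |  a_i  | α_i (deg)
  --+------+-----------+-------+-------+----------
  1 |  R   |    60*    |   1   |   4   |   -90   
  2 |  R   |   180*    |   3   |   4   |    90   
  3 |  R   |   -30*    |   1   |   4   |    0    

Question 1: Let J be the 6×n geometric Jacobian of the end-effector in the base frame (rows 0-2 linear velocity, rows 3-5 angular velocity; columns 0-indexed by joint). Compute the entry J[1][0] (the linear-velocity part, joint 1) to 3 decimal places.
-2.598

axis z_0 = ẑ; lever o_n−o_0 = (-2.5981,-2.5000,-0.0000)
cross product → J_v[:, 0] = (2.5000,-2.5981,0.0000)
J_ω[:, 0] = z_0
entry J[1][0] = -2.5981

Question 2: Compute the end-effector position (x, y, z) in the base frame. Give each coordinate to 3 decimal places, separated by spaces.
after link 1: o_1 = (2.0000, 3.4641, 1.0000)
after link 2: o_2 = (-2.5981, 1.5000, 1.0000)
after link 3: o_3 = (-2.5981, -2.5000, -0.0000)

-2.598 -2.500 -0.000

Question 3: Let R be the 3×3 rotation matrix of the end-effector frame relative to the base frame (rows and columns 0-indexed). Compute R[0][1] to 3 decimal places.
End-effector y-axis (col 1 of R) = (-1.0000,0.0000,0.0000)
R[0][1] = -1.0000

-1.000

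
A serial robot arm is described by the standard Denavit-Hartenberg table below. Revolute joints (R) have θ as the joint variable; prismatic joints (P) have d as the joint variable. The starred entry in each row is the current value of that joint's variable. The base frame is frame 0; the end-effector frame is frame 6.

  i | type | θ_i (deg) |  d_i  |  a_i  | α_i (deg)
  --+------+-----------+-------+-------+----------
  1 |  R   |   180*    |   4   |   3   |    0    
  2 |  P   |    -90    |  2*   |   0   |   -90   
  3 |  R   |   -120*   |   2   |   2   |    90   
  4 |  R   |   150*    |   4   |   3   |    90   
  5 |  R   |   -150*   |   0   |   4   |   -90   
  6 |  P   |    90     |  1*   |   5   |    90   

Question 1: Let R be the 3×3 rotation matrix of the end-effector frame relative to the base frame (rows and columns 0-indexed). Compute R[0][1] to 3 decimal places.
End-effector y-axis (col 1 of R) = (-0.2500,0.9665,0.0580)
R[0][1] = -0.2500

-0.250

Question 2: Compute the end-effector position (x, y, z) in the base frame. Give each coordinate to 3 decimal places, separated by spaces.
-0.688 -0.717 4.973

after link 1: o_1 = (-3.0000, 0.0000, 4.0000)
after link 2: o_2 = (-3.0000, 0.0000, 6.0000)
after link 3: o_3 = (-5.0000, -1.0000, 7.7321)
after link 4: o_4 = (-6.5000, -3.1651, 3.4821)
after link 5: o_5 = (-4.7679, -2.9330, 7.0801)
after link 6: o_6 = (-0.6878, -0.7165, 4.9731)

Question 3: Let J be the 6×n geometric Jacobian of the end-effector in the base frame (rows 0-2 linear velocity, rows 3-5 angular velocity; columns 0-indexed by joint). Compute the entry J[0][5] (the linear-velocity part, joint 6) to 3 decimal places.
prismatic axis z_5 = (-0.2500,0.9665,0.0580)
J_v[:, 5] = z_5; J_ω[:, 5] = (0,0,0)
entry J[0][5] = -0.2500

-0.250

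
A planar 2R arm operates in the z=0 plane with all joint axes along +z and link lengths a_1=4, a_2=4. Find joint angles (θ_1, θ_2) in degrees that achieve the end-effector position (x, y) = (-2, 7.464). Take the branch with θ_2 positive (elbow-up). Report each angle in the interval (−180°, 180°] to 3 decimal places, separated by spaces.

89.997 30.005

cos θ_2 = (59.7113−4²−4²)/(2·4·4) = 0.8660; θ_2 = 30.0054° (elbow-up)
β = atan2(7.4640,-2.0000) = 105.0002°; ψ = atan2(2.0003,7.4639) = 15.0027°
θ_1 = β − ψ = 89.9975°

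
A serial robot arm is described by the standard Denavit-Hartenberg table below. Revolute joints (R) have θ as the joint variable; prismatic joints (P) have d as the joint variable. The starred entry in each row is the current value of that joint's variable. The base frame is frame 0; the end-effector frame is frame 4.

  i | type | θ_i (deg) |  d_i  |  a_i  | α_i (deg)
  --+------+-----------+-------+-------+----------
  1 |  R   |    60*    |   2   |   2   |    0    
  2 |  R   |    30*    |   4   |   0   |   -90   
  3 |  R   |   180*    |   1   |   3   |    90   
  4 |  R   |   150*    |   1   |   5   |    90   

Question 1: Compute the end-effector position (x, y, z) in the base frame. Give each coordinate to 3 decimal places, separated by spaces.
-2.500 3.062 5.000

after link 1: o_1 = (1.0000, 1.7321, 2.0000)
after link 2: o_2 = (1.0000, 1.7321, 6.0000)
after link 3: o_3 = (-0.0000, -1.2679, 6.0000)
after link 4: o_4 = (-2.5000, 3.0622, 5.0000)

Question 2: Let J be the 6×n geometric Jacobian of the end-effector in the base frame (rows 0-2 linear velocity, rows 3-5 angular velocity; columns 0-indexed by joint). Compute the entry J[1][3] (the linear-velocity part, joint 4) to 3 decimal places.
axis z_3 = (-0.0000,0.0000,-1.0000); lever o_n−o_3 = (-2.5000,4.3301,-1.0000)
cross product → J_v[:, 3] = (4.3301,2.5000,-0.0000)
J_ω[:, 3] = z_3
entry J[1][3] = 2.5000

2.500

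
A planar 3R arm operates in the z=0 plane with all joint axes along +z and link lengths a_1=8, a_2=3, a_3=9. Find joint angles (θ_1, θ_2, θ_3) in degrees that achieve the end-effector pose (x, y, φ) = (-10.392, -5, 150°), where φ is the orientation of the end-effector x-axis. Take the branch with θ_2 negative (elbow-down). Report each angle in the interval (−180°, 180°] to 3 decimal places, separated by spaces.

wrist centre = target − a_3·(cos φ, sin φ) = (-2.5978, -9.5000)
cos θ_2 = (96.9984−8²−3²)/(2·8·3) = 0.5000; θ_2 = -60.0022° (elbow-down)
β = atan2(-9.5000,-2.5978) = -105.2936°; ψ = atan2(-2.5981,9.4999) = -15.2958°
θ_1 = β − ψ = -89.9978°
θ_3 = φ − θ_1 − θ_2 = -60.0000° (wrapped to (-180°,180°])

-89.998 -60.002 -60.000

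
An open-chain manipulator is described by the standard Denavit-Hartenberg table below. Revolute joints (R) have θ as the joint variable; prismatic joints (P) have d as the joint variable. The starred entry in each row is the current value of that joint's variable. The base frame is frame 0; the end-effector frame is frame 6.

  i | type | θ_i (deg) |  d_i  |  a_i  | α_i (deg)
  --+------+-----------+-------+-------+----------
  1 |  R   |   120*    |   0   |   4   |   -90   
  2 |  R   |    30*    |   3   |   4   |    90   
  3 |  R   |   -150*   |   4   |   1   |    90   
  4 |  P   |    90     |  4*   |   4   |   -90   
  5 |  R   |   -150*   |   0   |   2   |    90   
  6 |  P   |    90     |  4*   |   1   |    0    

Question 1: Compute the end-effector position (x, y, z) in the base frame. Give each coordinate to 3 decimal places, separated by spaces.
after link 1: o_1 = (-2.0000, 3.4641, 0.0000)
after link 2: o_2 = (-6.3301, 4.9641, -2.0000)
after link 3: o_3 = (-6.5221, 6.2966, 1.8971)
after link 4: o_4 = (-9.6561, 4.7966, 6.3612)
after link 5: o_5 = (-9.7566, 3.2386, 5.1112)
after link 6: o_6 = (-8.2165, 5.5712, 2.0801)

-8.217 5.571 2.080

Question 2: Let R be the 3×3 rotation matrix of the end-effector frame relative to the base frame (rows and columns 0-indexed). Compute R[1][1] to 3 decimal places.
0.779

End-effector y-axis (col 1 of R) = (0.0502,0.7790,0.6250)
R[1][1] = 0.7790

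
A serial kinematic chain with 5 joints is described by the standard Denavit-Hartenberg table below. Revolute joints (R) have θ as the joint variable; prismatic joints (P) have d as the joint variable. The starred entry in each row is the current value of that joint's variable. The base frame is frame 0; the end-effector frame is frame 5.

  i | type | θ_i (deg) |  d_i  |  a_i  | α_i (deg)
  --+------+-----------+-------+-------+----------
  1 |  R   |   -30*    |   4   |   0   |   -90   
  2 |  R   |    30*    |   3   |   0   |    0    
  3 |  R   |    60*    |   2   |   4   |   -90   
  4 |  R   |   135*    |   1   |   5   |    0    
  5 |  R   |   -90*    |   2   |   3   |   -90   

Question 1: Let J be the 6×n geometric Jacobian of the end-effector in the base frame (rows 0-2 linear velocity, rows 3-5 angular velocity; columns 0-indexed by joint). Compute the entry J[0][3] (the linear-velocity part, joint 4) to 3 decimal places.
axis z_3 = (-0.8660,0.5000,-0.0000); lever o_n−o_3 = (-5.4265,-3.3990,1.4142)
cross product → J_v[:, 3] = (0.7071,1.2247,5.6569)
J_ω[:, 3] = z_3
entry J[0][3] = 0.7071

0.707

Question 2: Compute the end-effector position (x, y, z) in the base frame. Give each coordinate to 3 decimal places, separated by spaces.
-2.927 0.931 1.414

after link 1: o_1 = (0.0000, 0.0000, 4.0000)
after link 2: o_2 = (1.5000, 2.5981, 4.0000)
after link 3: o_3 = (2.5000, 4.3301, 0.0000)
after link 4: o_4 = (-0.1338, 1.7683, 3.5355)
after link 5: o_5 = (-2.9265, 0.9311, 1.4142)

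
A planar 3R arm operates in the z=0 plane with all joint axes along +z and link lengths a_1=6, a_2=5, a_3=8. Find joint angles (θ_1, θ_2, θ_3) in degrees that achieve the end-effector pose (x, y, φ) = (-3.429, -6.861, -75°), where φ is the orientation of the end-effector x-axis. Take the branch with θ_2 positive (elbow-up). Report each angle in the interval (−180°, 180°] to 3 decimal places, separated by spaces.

119.994 120.005 45.001

wrist centre = target − a_3·(cos φ, sin φ) = (-5.4996, 0.8664)
cos θ_2 = (30.9957−6²−5²)/(2·6·5) = -0.5001; θ_2 = 120.0047° (elbow-up)
β = atan2(0.8664,-5.4996) = 171.0471°; ψ = atan2(4.3299,3.4996) = 51.0532°
θ_1 = β − ψ = 119.9939°
θ_3 = φ − θ_1 − θ_2 = 45.0014° (wrapped to (-180°,180°])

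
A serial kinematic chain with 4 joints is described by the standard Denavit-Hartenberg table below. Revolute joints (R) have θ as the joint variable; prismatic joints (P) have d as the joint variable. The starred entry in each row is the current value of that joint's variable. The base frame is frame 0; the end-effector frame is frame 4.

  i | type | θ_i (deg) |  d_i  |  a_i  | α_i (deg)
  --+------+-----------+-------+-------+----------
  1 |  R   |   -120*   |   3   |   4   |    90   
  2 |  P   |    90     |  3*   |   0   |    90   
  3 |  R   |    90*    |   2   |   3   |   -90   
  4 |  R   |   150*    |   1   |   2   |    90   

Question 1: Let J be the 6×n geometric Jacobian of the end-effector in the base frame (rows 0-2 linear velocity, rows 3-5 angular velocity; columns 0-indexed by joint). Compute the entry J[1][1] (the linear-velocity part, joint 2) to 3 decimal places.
prismatic axis z_1 = (-0.8660,0.5000,0.0000)
J_v[:, 1] = z_1; J_ω[:, 1] = (0,0,0)
entry J[1][1] = 0.5000

0.500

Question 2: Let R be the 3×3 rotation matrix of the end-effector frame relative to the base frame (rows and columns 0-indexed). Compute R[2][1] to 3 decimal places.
-1.000

End-effector y-axis (col 1 of R) = (-0.0000,-0.0000,-1.0000)
R[2][1] = -1.0000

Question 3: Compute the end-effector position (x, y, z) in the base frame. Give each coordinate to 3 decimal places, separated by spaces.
after link 1: o_1 = (-2.0000, -3.4641, 3.0000)
after link 2: o_2 = (-4.5981, -1.9641, 3.0000)
after link 3: o_3 = (-8.1962, -2.1962, 3.0000)
after link 4: o_4 = (-6.1962, -2.1962, 2.0000)

-6.196 -2.196 2.000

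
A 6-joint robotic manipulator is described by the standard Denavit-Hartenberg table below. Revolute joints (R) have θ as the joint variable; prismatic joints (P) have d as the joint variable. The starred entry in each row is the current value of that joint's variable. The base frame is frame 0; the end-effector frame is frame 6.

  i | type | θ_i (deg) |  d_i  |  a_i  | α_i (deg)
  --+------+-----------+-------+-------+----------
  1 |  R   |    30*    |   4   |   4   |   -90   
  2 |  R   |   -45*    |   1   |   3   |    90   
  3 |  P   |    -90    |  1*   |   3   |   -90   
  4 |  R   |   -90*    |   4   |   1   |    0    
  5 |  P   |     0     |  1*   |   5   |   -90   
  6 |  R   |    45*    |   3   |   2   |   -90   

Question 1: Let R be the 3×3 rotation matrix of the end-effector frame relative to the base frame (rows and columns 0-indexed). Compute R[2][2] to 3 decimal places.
End-effector z-axis (col 2 of R) = (-0.0000,-0.0000,-1.0000)
R[2][2] = -1.0000

-1.000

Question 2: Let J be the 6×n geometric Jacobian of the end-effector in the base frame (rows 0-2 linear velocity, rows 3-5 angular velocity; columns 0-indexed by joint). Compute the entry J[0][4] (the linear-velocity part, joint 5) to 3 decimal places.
prismatic axis z_4 = (0.6124,0.3536,0.7071)
J_v[:, 4] = z_4; J_ω[:, 4] = (0,0,0)
entry J[0][4] = 0.6124

0.612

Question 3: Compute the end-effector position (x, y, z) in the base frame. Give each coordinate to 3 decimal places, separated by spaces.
after link 1: o_1 = (3.4641, 2.0000, 4.0000)
after link 2: o_2 = (4.8012, 3.9267, 6.1213)
after link 3: o_3 = (5.6888, 0.9751, 6.8284)
after link 4: o_4 = (7.5260, 2.0357, 10.3640)
after link 5: o_5 = (5.0765, 0.6215, 14.6066)
after link 6: o_6 = (4.8444, -2.9766, 14.6066)

4.844 -2.977 14.607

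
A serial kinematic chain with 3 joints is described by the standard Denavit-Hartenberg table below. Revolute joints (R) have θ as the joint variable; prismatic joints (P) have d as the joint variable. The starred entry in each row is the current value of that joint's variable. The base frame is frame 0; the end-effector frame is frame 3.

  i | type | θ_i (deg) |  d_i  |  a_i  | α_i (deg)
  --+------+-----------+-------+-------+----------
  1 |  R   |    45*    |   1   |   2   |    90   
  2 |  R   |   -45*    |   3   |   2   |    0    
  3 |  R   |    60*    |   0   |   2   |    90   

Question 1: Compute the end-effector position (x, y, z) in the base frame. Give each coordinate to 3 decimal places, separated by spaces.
after link 1: o_1 = (1.4142, 1.4142, 1.0000)
after link 2: o_2 = (4.5355, 0.2929, -0.4142)
after link 3: o_3 = (5.9016, 1.6589, 0.1034)

5.902 1.659 0.103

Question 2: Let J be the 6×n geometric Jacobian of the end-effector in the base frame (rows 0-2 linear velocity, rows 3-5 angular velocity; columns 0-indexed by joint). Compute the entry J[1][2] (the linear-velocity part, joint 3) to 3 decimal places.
-0.366

axis z_2 = (0.7071,-0.7071,0.0000); lever o_n−o_2 = (1.3660,1.3660,0.5176)
cross product → J_v[:, 2] = (-0.3660,-0.3660,1.9319)
J_ω[:, 2] = z_2
entry J[1][2] = -0.3660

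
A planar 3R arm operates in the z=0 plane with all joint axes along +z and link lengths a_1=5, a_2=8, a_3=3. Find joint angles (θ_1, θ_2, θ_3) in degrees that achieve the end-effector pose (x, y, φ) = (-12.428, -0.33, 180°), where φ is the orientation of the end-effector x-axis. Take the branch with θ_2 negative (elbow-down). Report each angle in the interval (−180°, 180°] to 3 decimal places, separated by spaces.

wrist centre = target − a_3·(cos φ, sin φ) = (-9.4280, -0.3300)
cos θ_2 = (88.9961−5²−8²)/(2·5·8) = -0.0000; θ_2 = -90.0028° (elbow-down)
β = atan2(-0.3300,-9.4280) = -177.9953°; ψ = atan2(-8.0000,4.9996) = -57.9966°
θ_1 = β − ψ = -119.9987°
θ_3 = φ − θ_1 − θ_2 = 30.0015° (wrapped to (-180°,180°])

-119.999 -90.003 30.002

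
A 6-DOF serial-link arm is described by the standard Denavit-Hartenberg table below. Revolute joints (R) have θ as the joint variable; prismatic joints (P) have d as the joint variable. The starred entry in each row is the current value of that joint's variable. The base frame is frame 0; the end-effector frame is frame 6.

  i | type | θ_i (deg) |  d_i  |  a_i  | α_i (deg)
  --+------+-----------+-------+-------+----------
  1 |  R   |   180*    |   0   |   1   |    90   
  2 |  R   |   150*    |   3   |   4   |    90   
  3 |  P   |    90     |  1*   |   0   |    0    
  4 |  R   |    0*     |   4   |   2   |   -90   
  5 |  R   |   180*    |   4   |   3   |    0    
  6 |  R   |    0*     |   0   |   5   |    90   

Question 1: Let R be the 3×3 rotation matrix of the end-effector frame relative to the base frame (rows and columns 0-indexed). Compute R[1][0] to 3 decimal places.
-1.000

End-effector x-axis (col 0 of R) = (-0.0000,-1.0000,-0.0000)
R[1][0] = -1.0000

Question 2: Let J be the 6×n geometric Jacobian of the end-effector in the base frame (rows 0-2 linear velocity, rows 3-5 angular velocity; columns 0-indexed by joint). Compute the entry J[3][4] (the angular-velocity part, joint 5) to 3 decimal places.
-0.866

axis z_4 = (-0.8660,0.0000,-0.5000); lever o_n−o_4 = (-3.4641,-8.0000,-2.0000)
cross product → J_v[:, 4] = (-4.0000,-0.0000,6.9282)
J_ω[:, 4] = z_4
entry J[3][4] = -0.8660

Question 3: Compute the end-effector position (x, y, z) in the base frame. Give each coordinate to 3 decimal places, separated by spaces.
after link 1: o_1 = (-1.0000, 0.0000, 0.0000)
after link 2: o_2 = (2.4641, 3.0000, 2.0000)
after link 3: o_3 = (1.9641, 3.0000, 2.8660)
after link 4: o_4 = (-0.0359, 5.0000, 6.3301)
after link 5: o_5 = (-3.5000, 2.0000, 4.3301)
after link 6: o_6 = (-3.5000, -3.0000, 4.3301)

-3.500 -3.000 4.330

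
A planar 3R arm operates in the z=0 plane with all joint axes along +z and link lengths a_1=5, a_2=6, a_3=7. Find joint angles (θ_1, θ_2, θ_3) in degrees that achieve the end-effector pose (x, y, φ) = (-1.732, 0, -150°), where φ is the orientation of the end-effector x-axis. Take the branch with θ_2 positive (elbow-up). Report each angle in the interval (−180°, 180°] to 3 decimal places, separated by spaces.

-30.000 120.000 120.000

wrist centre = target − a_3·(cos φ, sin φ) = (4.3302, 3.5000)
cos θ_2 = (31.0004−5²−6²)/(2·5·6) = -0.5000; θ_2 = 119.9995° (elbow-up)
β = atan2(3.5000,4.3302) = 38.9479°; ψ = atan2(5.1962,2.0000) = 68.9479°
θ_1 = β − ψ = -30.0000°
θ_3 = φ − θ_1 − θ_2 = 120.0005° (wrapped to (-180°,180°])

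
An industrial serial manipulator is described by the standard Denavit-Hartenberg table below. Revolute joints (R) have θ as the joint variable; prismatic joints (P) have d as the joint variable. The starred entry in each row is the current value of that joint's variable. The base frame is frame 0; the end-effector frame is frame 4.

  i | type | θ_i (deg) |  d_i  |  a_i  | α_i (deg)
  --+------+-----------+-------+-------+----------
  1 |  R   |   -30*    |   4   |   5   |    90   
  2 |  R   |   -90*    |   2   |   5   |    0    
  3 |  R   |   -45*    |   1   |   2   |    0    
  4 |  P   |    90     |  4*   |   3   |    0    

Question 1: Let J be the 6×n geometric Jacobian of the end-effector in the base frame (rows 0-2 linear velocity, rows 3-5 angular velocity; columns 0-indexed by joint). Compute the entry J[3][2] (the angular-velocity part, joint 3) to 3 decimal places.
axis z_2 = (-0.5000,-0.8660,0.0000); lever o_n−o_2 = (-1.8876,-4.6837,-3.5355)
cross product → J_v[:, 2] = (3.0619,-1.7678,0.7071)
J_ω[:, 2] = z_2
entry J[3][2] = -0.5000

-0.500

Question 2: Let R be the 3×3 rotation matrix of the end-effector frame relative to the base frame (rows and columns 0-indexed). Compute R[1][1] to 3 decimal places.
End-effector y-axis (col 1 of R) = (0.6124,-0.3536,0.7071)
R[1][1] = -0.3536

-0.354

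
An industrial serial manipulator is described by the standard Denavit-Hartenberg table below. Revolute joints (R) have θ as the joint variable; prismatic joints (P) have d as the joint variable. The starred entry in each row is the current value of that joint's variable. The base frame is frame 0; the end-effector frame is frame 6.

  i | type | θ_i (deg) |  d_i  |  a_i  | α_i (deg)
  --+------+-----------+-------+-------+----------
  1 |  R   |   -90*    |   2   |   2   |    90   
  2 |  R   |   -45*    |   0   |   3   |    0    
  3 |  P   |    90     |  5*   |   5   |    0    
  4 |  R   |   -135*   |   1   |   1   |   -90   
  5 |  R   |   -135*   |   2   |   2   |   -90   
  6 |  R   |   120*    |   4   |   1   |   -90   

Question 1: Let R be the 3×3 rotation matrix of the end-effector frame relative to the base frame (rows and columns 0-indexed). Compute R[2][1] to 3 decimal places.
0.707

End-effector y-axis (col 1 of R) = (0.7071,0.0000,0.7071)
R[2][1] = 0.7071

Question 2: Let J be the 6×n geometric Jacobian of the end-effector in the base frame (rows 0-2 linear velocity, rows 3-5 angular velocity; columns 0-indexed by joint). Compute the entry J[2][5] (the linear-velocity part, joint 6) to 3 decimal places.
axis z_5 = (-0.7071,-0.0000,-0.7071); lever o_n−o_5 = (-2.4749,0.8660,-3.1820)
cross product → J_v[:, 5] = (0.6124,-0.5000,-0.6124)
J_ω[:, 5] = z_5
entry J[2][5] = -0.6124

-0.612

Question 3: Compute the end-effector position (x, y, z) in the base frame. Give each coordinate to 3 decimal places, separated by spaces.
-9.889 -8.791 0.646

after link 1: o_1 = (0.0000, -2.0000, 2.0000)
after link 2: o_2 = (0.0000, -4.1213, -0.1213)
after link 3: o_3 = (-5.0000, -7.6569, 3.4142)
after link 4: o_4 = (-6.0000, -7.6569, 2.4142)
after link 5: o_5 = (-7.4142, -9.6569, 3.8284)
after link 6: o_6 = (-9.8891, -8.7908, 0.6464)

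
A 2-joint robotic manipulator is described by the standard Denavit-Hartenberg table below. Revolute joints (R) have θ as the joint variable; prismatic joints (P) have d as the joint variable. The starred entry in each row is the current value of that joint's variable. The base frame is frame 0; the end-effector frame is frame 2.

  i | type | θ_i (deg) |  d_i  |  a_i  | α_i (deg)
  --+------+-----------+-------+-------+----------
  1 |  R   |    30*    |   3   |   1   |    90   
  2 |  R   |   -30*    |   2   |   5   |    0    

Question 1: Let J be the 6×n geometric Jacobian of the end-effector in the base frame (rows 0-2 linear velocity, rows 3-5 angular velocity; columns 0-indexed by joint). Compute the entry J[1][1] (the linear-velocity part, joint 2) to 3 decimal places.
1.250

axis z_1 = (0.5000,-0.8660,0.0000); lever o_n−o_1 = (4.7500,0.4330,-2.5000)
cross product → J_v[:, 1] = (2.1651,1.2500,4.3301)
J_ω[:, 1] = z_1
entry J[1][1] = 1.2500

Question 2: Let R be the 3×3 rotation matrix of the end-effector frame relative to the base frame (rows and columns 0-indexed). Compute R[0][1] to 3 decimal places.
End-effector y-axis (col 1 of R) = (0.4330,0.2500,0.8660)
R[0][1] = 0.4330

0.433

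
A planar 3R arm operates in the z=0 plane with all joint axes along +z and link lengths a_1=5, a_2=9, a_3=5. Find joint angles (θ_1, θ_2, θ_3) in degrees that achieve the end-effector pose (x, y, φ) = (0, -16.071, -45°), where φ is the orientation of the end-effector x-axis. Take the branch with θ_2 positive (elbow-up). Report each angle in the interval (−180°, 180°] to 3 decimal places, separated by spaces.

wrist centre = target − a_3·(cos φ, sin φ) = (-3.5355, -12.5355)
cos θ_2 = (169.6379−5²−9²)/(2·5·9) = 0.7071; θ_2 = 45.0015° (elbow-up)
β = atan2(-12.5355,-3.5355) = -105.7507°; ψ = atan2(6.3641,11.3638) = 29.2504°
θ_1 = β − ψ = -135.0011°
θ_3 = φ − θ_1 − θ_2 = 44.9996° (wrapped to (-180°,180°])

-135.001 45.002 45.000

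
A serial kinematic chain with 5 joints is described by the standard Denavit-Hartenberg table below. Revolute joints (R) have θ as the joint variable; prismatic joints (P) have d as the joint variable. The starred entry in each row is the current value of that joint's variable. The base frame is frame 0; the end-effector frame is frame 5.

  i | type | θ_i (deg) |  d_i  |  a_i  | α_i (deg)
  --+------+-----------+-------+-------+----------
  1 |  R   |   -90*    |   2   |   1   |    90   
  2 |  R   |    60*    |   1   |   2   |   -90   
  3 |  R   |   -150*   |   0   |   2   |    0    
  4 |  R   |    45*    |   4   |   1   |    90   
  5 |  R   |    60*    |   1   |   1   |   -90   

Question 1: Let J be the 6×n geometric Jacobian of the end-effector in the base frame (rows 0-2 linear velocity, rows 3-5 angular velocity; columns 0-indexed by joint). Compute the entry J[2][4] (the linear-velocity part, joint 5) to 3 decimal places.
axis z_4 = (0.2588,0.4830,-0.8365); lever o_n−o_4 = (-0.2241,1.2977,-0.5156)
cross product → J_v[:, 4] = (0.8365,0.3209,0.4441)
J_ω[:, 4] = z_4
entry J[2][4] = 0.4441

0.444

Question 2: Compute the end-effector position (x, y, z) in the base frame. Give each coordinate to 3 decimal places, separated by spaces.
-3.190 3.757 3.492

after link 1: o_1 = (0.0000, -1.0000, 2.0000)
after link 2: o_2 = (-1.0000, -2.0000, 3.7321)
after link 3: o_3 = (-2.0000, -1.1340, 2.2321)
after link 4: o_4 = (-2.9659, 2.4595, 4.0079)
after link 5: o_5 = (-3.1901, 3.7572, 3.4923)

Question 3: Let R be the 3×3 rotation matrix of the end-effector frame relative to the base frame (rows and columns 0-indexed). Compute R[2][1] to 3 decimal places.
End-effector y-axis (col 1 of R) = (-0.2588,-0.4830,0.8365)
R[2][1] = 0.8365

0.837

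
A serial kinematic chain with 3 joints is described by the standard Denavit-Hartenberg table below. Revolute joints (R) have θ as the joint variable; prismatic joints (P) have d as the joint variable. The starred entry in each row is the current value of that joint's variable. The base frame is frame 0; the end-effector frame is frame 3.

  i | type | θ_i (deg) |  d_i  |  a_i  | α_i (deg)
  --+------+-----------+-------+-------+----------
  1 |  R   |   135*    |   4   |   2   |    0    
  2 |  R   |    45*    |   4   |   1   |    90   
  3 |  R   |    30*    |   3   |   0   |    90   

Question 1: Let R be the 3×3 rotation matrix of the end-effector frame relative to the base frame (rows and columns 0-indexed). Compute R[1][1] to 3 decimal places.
1.000

End-effector y-axis (col 1 of R) = (0.0000,1.0000,0.0000)
R[1][1] = 1.0000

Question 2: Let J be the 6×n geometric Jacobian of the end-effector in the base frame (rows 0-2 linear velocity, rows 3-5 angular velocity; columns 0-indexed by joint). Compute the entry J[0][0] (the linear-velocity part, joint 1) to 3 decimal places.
axis z_0 = ẑ; lever o_n−o_0 = (-2.4142,4.4142,8.0000)
cross product → J_v[:, 0] = (-4.4142,-2.4142,0.0000)
J_ω[:, 0] = z_0
entry J[0][0] = -4.4142

-4.414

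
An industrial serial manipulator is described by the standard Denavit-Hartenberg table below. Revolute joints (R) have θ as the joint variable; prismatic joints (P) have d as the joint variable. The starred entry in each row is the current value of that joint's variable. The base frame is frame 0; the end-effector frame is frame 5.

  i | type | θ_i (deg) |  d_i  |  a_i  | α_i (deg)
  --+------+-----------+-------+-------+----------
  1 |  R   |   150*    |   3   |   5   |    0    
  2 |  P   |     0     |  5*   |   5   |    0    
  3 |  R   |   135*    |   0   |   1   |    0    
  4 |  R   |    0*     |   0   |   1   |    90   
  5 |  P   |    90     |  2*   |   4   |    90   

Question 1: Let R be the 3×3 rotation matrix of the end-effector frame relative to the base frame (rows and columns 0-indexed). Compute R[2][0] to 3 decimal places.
End-effector x-axis (col 0 of R) = (0.0000,-0.0000,1.0000)
R[2][0] = 1.0000

1.000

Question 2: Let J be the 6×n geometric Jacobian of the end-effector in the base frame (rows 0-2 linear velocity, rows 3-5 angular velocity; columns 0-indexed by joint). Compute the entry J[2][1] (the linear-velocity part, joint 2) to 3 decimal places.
1.000

prismatic axis z_1 = (0.0000,0.0000,1.0000)
J_v[:, 1] = z_1; J_ω[:, 1] = (0,0,0)
entry J[2][1] = 1.0000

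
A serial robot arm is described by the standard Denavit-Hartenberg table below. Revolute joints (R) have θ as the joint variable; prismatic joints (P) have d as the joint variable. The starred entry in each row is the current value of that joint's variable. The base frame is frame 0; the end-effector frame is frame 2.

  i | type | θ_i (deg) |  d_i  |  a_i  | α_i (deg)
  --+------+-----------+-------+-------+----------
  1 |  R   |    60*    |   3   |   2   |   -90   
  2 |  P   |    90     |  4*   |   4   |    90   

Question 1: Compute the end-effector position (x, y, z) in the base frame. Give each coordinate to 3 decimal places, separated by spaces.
-2.464 3.732 -1.000

after link 1: o_1 = (1.0000, 1.7321, 3.0000)
after link 2: o_2 = (-2.4641, 3.7321, -1.0000)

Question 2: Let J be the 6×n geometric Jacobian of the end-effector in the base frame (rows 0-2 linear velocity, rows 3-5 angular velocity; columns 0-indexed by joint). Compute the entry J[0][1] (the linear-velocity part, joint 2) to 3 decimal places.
prismatic axis z_1 = (-0.8660,0.5000,0.0000)
J_v[:, 1] = z_1; J_ω[:, 1] = (0,0,0)
entry J[0][1] = -0.8660

-0.866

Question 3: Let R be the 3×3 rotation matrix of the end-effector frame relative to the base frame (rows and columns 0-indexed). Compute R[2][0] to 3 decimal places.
-1.000

End-effector x-axis (col 0 of R) = (-0.0000,0.0000,-1.0000)
R[2][0] = -1.0000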